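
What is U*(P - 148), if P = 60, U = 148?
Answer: -13024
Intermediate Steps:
U*(P - 148) = 148*(60 - 148) = 148*(-88) = -13024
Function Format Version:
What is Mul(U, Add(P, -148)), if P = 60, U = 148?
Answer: -13024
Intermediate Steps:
Mul(U, Add(P, -148)) = Mul(148, Add(60, -148)) = Mul(148, -88) = -13024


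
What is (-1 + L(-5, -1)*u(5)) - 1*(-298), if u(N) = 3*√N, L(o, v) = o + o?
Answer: 297 - 30*√5 ≈ 229.92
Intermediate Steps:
L(o, v) = 2*o
(-1 + L(-5, -1)*u(5)) - 1*(-298) = (-1 + (2*(-5))*(3*√5)) - 1*(-298) = (-1 - 30*√5) + 298 = 297 - 30*√5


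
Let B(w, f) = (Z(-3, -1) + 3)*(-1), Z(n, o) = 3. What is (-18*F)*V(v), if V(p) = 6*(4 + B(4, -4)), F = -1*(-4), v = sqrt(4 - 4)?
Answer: 864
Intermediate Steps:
v = 0 (v = sqrt(0) = 0)
F = 4
B(w, f) = -6 (B(w, f) = (3 + 3)*(-1) = 6*(-1) = -6)
V(p) = -12 (V(p) = 6*(4 - 6) = 6*(-2) = -12)
(-18*F)*V(v) = -18*4*(-12) = -72*(-12) = 864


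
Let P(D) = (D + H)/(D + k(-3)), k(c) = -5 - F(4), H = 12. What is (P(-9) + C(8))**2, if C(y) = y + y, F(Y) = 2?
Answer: 64009/256 ≈ 250.04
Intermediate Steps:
C(y) = 2*y
k(c) = -7 (k(c) = -5 - 1*2 = -5 - 2 = -7)
P(D) = (12 + D)/(-7 + D) (P(D) = (D + 12)/(D - 7) = (12 + D)/(-7 + D))
(P(-9) + C(8))**2 = ((12 - 9)/(-7 - 9) + 2*8)**2 = (3/(-16) + 16)**2 = (-1/16*3 + 16)**2 = (-3/16 + 16)**2 = (253/16)**2 = 64009/256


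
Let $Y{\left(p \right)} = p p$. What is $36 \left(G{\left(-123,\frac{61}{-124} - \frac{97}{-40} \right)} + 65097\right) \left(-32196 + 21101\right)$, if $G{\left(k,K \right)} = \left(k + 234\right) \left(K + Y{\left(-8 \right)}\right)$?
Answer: $- \frac{1793302076097}{62} \approx -2.8924 \cdot 10^{10}$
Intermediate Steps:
$Y{\left(p \right)} = p^{2}$
$G{\left(k,K \right)} = \left(64 + K\right) \left(234 + k\right)$ ($G{\left(k,K \right)} = \left(k + 234\right) \left(K + \left(-8\right)^{2}\right) = \left(234 + k\right) \left(K + 64\right) = \left(234 + k\right) \left(64 + K\right) = \left(64 + K\right) \left(234 + k\right)$)
$36 \left(G{\left(-123,\frac{61}{-124} - \frac{97}{-40} \right)} + 65097\right) \left(-32196 + 21101\right) = 36 \left(\left(14976 + 64 \left(-123\right) + 234 \left(\frac{61}{-124} - \frac{97}{-40}\right) + \left(\frac{61}{-124} - \frac{97}{-40}\right) \left(-123\right)\right) + 65097\right) \left(-32196 + 21101\right) = 36 \left(\left(14976 - 7872 + 234 \left(61 \left(- \frac{1}{124}\right) - - \frac{97}{40}\right) + \left(61 \left(- \frac{1}{124}\right) - - \frac{97}{40}\right) \left(-123\right)\right) + 65097\right) \left(-11095\right) = 36 \left(\left(14976 - 7872 + 234 \left(- \frac{61}{124} + \frac{97}{40}\right) + \left(- \frac{61}{124} + \frac{97}{40}\right) \left(-123\right)\right) + 65097\right) \left(-11095\right) = 36 \left(\left(14976 - 7872 + 234 \cdot \frac{2397}{1240} + \frac{2397}{1240} \left(-123\right)\right) + 65097\right) \left(-11095\right) = 36 \left(\left(14976 - 7872 + \frac{280449}{620} - \frac{294831}{1240}\right) + 65097\right) \left(-11095\right) = 36 \left(\frac{9075027}{1240} + 65097\right) \left(-11095\right) = 36 \cdot \frac{89795307}{1240} \left(-11095\right) = 36 \left(- \frac{199255786233}{248}\right) = - \frac{1793302076097}{62}$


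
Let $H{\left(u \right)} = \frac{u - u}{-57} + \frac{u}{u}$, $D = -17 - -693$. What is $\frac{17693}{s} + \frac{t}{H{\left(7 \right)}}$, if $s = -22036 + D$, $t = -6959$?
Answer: $- \frac{148661933}{21360} \approx -6959.8$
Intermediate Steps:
$D = 676$ ($D = -17 + 693 = 676$)
$H{\left(u \right)} = 1$ ($H{\left(u \right)} = 0 \left(- \frac{1}{57}\right) + 1 = 0 + 1 = 1$)
$s = -21360$ ($s = -22036 + 676 = -21360$)
$\frac{17693}{s} + \frac{t}{H{\left(7 \right)}} = \frac{17693}{-21360} - \frac{6959}{1} = 17693 \left(- \frac{1}{21360}\right) - 6959 = - \frac{17693}{21360} - 6959 = - \frac{148661933}{21360}$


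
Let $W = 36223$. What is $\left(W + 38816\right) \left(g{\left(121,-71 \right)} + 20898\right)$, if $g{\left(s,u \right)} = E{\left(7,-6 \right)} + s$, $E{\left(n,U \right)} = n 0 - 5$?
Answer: $1576869546$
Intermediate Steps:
$E{\left(n,U \right)} = -5$ ($E{\left(n,U \right)} = 0 - 5 = -5$)
$g{\left(s,u \right)} = -5 + s$
$\left(W + 38816\right) \left(g{\left(121,-71 \right)} + 20898\right) = \left(36223 + 38816\right) \left(\left(-5 + 121\right) + 20898\right) = 75039 \left(116 + 20898\right) = 75039 \cdot 21014 = 1576869546$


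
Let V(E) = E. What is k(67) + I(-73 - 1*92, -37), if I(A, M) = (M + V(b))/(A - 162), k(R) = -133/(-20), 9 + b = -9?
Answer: 44591/6540 ≈ 6.8182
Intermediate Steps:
b = -18 (b = -9 - 9 = -18)
k(R) = 133/20 (k(R) = -133*(-1/20) = 133/20)
I(A, M) = (-18 + M)/(-162 + A) (I(A, M) = (M - 18)/(A - 162) = (-18 + M)/(-162 + A))
k(67) + I(-73 - 1*92, -37) = 133/20 + (-18 - 37)/(-162 + (-73 - 1*92)) = 133/20 - 55/(-162 + (-73 - 92)) = 133/20 - 55/(-162 - 165) = 133/20 - 55/(-327) = 133/20 - 1/327*(-55) = 133/20 + 55/327 = 44591/6540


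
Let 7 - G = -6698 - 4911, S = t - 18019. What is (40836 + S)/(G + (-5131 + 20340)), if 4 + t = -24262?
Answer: -1449/26825 ≈ -0.054017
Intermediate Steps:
t = -24266 (t = -4 - 24262 = -24266)
S = -42285 (S = -24266 - 18019 = -42285)
G = 11616 (G = 7 - (-6698 - 4911) = 7 - 1*(-11609) = 7 + 11609 = 11616)
(40836 + S)/(G + (-5131 + 20340)) = (40836 - 42285)/(11616 + (-5131 + 20340)) = -1449/(11616 + 15209) = -1449/26825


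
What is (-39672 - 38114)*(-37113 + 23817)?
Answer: 1034242656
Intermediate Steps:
(-39672 - 38114)*(-37113 + 23817) = -77786*(-13296) = 1034242656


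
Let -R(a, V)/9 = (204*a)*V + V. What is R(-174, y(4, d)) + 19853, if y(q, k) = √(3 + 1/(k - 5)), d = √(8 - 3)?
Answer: 19853 + 319455*√(14 - 3*√5)/√(5 - √5) ≈ 5.3873e+5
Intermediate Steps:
d = √5 ≈ 2.2361
y(q, k) = √(3 + 1/(-5 + k))
R(a, V) = -9*V - 1836*V*a (R(a, V) = -9*((204*a)*V + V) = -9*(204*V*a + V) = -9*(V + 204*V*a) = -9*V - 1836*V*a)
R(-174, y(4, d)) + 19853 = -9*√((-14 + 3*√5)/(-5 + √5))*(1 + 204*(-174)) + 19853 = -9*√(-1/(-5 + √5))*√(14 - 3*√5)*(1 - 35496) + 19853 = -9*√(-1/(-5 + √5))*√(14 - 3*√5)*(-35495) + 19853 = 319455*√(-1/(-5 + √5))*√(14 - 3*√5) + 19853 = 19853 + 319455*√(-1/(-5 + √5))*√(14 - 3*√5)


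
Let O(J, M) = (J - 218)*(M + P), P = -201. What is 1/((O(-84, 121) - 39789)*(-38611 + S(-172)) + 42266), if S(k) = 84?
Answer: 1/602180749 ≈ 1.6606e-9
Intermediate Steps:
O(J, M) = (-218 + J)*(-201 + M) (O(J, M) = (J - 218)*(M - 201) = (-218 + J)*(-201 + M))
1/((O(-84, 121) - 39789)*(-38611 + S(-172)) + 42266) = 1/(((43818 - 218*121 - 201*(-84) - 84*121) - 39789)*(-38611 + 84) + 42266) = 1/(((43818 - 26378 + 16884 - 10164) - 39789)*(-38527) + 42266) = 1/((24160 - 39789)*(-38527) + 42266) = 1/(-15629*(-38527) + 42266) = 1/(602138483 + 42266) = 1/602180749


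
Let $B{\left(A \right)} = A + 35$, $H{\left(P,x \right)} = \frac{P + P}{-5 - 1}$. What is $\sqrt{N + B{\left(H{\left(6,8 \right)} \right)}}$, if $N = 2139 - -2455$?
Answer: $\sqrt{4627} \approx 68.022$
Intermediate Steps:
$H{\left(P,x \right)} = - \frac{P}{3}$ ($H{\left(P,x \right)} = \frac{2 P}{-6} = 2 P \left(- \frac{1}{6}\right) = - \frac{P}{3}$)
$N = 4594$ ($N = 2139 + 2455 = 4594$)
$B{\left(A \right)} = 35 + A$
$\sqrt{N + B{\left(H{\left(6,8 \right)} \right)}} = \sqrt{4594 + \left(35 - 2\right)} = \sqrt{4594 + 33} = \sqrt{4627}$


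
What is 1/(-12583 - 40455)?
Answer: -1/53038 ≈ -1.8854e-5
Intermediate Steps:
1/(-12583 - 40455) = 1/(-53038) = -1/53038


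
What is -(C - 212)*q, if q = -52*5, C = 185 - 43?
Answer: -18200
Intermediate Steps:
C = 142
q = -260
-(C - 212)*q = -(142 - 212)*(-260) = -(-70)*(-260) = -1*18200 = -18200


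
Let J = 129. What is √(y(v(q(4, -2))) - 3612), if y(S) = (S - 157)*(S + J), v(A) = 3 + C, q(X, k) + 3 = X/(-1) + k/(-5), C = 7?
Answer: I*√24045 ≈ 155.06*I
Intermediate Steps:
q(X, k) = -3 - X - k/5 (q(X, k) = -3 + (X/(-1) + k/(-5)) = -3 + (X*(-1) + k*(-⅕)) = -3 + (-X - k/5) = -3 - X - k/5)
v(A) = 10 (v(A) = 3 + 7 = 10)
y(S) = (-157 + S)*(129 + S) (y(S) = (S - 157)*(S + 129) = (-157 + S)*(129 + S))
√(y(v(q(4, -2))) - 3612) = √((-20253 + 10² - 28*10) - 3612) = √((-20253 + 100 - 280) - 3612) = √(-20433 - 3612) = √(-24045) = I*√24045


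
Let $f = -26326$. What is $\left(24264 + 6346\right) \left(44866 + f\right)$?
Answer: $567509400$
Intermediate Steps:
$\left(24264 + 6346\right) \left(44866 + f\right) = \left(24264 + 6346\right) \left(44866 - 26326\right) = 30610 \cdot 18540 = 567509400$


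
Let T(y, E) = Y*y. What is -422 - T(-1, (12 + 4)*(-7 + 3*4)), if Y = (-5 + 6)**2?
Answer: -421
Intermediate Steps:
Y = 1 (Y = 1**2 = 1)
T(y, E) = y (T(y, E) = 1*y = y)
-422 - T(-1, (12 + 4)*(-7 + 3*4)) = -422 - 1*(-1) = -422 + 1 = -421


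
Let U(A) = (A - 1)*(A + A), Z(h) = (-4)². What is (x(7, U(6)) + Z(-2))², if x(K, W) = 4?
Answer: 400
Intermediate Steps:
Z(h) = 16
U(A) = 2*A*(-1 + A) (U(A) = (-1 + A)*(2*A) = 2*A*(-1 + A))
(x(7, U(6)) + Z(-2))² = (4 + 16)² = 20² = 400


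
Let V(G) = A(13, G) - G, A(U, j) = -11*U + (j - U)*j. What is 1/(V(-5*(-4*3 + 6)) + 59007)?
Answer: 1/59344 ≈ 1.6851e-5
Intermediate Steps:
A(U, j) = -11*U + j*(j - U)
V(G) = -143 + G² - 14*G (V(G) = (G² - 11*13 - 1*13*G) - G = (G² - 143 - 13*G) - G = (-143 + G² - 13*G) - G = -143 + G² - 14*G)
1/(V(-5*(-4*3 + 6)) + 59007) = 1/((-143 + (-5*(-4*3 + 6))² - (-70)*(-4*3 + 6)) + 59007) = 1/((-143 + (-5*(-12 + 6))² - (-70)*(-12 + 6)) + 59007) = 1/((-143 + (-5*(-6))² - (-70)*(-6)) + 59007) = 1/((-143 + 30² - 14*30) + 59007) = 1/((-143 + 900 - 420) + 59007) = 1/(337 + 59007) = 1/59344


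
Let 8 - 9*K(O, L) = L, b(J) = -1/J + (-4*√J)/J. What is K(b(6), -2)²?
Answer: 100/81 ≈ 1.2346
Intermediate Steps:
b(J) = -1/J - 4/√J
K(O, L) = 8/9 - L/9
K(b(6), -2)² = (8/9 - ⅑*(-2))² = (8/9 + 2/9)² = (10/9)² = 100/81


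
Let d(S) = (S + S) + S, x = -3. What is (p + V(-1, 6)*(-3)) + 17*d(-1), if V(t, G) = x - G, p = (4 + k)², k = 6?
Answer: 76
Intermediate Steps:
p = 100 (p = (4 + 6)² = 10² = 100)
V(t, G) = -3 - G
d(S) = 3*S (d(S) = 2*S + S = 3*S)
(p + V(-1, 6)*(-3)) + 17*d(-1) = (100 + (-3 - 1*6)*(-3)) + 17*(3*(-1)) = (100 + (-3 - 6)*(-3)) + 17*(-3) = (100 - 9*(-3)) - 51 = (100 + 27) - 51 = 127 - 51 = 76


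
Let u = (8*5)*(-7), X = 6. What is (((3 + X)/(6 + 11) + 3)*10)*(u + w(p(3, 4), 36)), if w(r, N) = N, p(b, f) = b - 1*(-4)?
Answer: -146400/17 ≈ -8611.8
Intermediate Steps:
u = -280 (u = 40*(-7) = -280)
p(b, f) = 4 + b (p(b, f) = b + 4 = 4 + b)
(((3 + X)/(6 + 11) + 3)*10)*(u + w(p(3, 4), 36)) = (((3 + 6)/(6 + 11) + 3)*10)*(-280 + 36) = ((9/17 + 3)*10)*(-244) = ((60/17)*10)*(-244) = (600/17)*(-244) = -146400/17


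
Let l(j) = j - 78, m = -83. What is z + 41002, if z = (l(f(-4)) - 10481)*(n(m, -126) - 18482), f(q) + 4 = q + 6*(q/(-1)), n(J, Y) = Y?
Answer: 196225146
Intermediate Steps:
f(q) = -4 - 5*q (f(q) = -4 + (q + 6*(q/(-1))) = -4 + (q + 6*(q*(-1))) = -4 + (q + 6*(-q)) = -4 + (q - 6*q) = -4 - 5*q)
l(j) = -78 + j
z = 196184144 (z = ((-78 + (-4 - 5*(-4))) - 10481)*(-126 - 18482) = ((-78 + (-4 + 20)) - 10481)*(-18608) = ((-78 + 16) - 10481)*(-18608) = (-62 - 10481)*(-18608) = -10543*(-18608) = 196184144)
z + 41002 = 196184144 + 41002 = 196225146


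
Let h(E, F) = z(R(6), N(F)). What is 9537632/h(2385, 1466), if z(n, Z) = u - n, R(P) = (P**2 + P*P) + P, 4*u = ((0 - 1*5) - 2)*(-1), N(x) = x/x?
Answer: -38150528/305 ≈ -1.2508e+5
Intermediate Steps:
N(x) = 1
u = 7/4 (u = (((0 - 1*5) - 2)*(-1))/4 = (((0 - 5) - 2)*(-1))/4 = ((-5 - 2)*(-1))/4 = (-7*(-1))/4 = (1/4)*7 = 7/4 ≈ 1.7500)
R(P) = P + 2*P**2 (R(P) = (P**2 + P**2) + P = 2*P**2 + P = P + 2*P**2)
z(n, Z) = 7/4 - n
h(E, F) = -305/4 (h(E, F) = 7/4 - 6*(1 + 2*6) = 7/4 - 6*(1 + 12) = 7/4 - 6*13 = 7/4 - 1*78 = 7/4 - 78 = -305/4)
9537632/h(2385, 1466) = 9537632/(-305/4) = 9537632*(-4/305) = -38150528/305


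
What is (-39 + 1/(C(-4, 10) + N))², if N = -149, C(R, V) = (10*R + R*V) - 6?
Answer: 84015556/55225 ≈ 1521.3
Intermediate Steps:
C(R, V) = -6 + 10*R + R*V
(-39 + 1/(C(-4, 10) + N))² = (-39 + 1/((-6 + 10*(-4) - 4*10) - 149))² = (-39 + 1/((-6 - 40 - 40) - 149))² = (-39 + 1/(-86 - 149))² = (-39 + 1/(-235))² = (-39 - 1/235)² = (-9166/235)² = 84015556/55225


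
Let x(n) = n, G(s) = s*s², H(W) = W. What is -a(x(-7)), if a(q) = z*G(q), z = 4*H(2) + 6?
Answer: 4802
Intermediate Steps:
G(s) = s³
z = 14 (z = 4*2 + 6 = 8 + 6 = 14)
a(q) = 14*q³
-a(x(-7)) = -14*(-7)³ = -14*(-343) = -1*(-4802) = 4802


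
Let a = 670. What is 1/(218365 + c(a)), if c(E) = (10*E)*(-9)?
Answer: 1/158065 ≈ 6.3265e-6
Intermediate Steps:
c(E) = -90*E
1/(218365 + c(a)) = 1/(218365 - 90*670) = 1/(218365 - 60300) = 1/158065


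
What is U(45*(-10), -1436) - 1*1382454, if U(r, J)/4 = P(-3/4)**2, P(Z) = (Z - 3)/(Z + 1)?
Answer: -1381554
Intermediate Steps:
P(Z) = (-3 + Z)/(1 + Z)
U(r, J) = 900 (U(r, J) = 4*((-3 - 3/4)/(1 - 3/4))**2 = 4*(-15/4/(1/4))**2 = 4*(4*(-15/4))**2 = 4*(-15)**2 = 4*225 = 900)
U(45*(-10), -1436) - 1*1382454 = 900 - 1*1382454 = 900 - 1382454 = -1381554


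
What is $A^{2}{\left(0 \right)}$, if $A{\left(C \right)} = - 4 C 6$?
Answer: $0$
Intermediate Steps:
$A{\left(C \right)} = - 24 C$
$A^{2}{\left(0 \right)} = \left(\left(-24\right) 0\right)^{2} = 0^{2} = 0$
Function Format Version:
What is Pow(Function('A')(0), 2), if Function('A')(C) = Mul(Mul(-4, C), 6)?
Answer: 0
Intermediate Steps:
Function('A')(C) = Mul(-24, C)
Pow(Function('A')(0), 2) = Pow(Mul(-24, 0), 2) = Pow(0, 2) = 0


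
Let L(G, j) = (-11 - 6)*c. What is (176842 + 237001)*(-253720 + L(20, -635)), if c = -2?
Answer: -104986175298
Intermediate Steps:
L(G, j) = 34 (L(G, j) = (-11 - 6)*(-2) = -17*(-2) = 34)
(176842 + 237001)*(-253720 + L(20, -635)) = (176842 + 237001)*(-253720 + 34) = 413843*(-253686) = -104986175298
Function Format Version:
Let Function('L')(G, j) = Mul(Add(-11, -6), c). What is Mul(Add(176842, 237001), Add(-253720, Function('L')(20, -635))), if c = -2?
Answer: -104986175298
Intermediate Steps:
Function('L')(G, j) = 34 (Function('L')(G, j) = Mul(Add(-11, -6), -2) = Mul(-17, -2) = 34)
Mul(Add(176842, 237001), Add(-253720, Function('L')(20, -635))) = Mul(Add(176842, 237001), Add(-253720, 34)) = Mul(413843, -253686) = -104986175298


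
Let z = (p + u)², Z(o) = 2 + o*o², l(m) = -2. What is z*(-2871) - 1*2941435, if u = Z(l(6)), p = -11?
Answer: -3771154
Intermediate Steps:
Z(o) = 2 + o³
u = -6 (u = 2 + (-2)³ = 2 - 8 = -6)
z = 289 (z = (-11 - 6)² = (-17)² = 289)
z*(-2871) - 1*2941435 = 289*(-2871) - 1*2941435 = -829719 - 2941435 = -3771154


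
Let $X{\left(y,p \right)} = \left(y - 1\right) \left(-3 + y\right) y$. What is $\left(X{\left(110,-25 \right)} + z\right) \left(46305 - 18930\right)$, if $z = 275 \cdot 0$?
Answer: $35120208750$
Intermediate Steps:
$z = 0$
$X{\left(y,p \right)} = y \left(-1 + y\right) \left(-3 + y\right)$ ($X{\left(y,p \right)} = \left(-1 + y\right) \left(-3 + y\right) y = y \left(-1 + y\right) \left(-3 + y\right)$)
$\left(X{\left(110,-25 \right)} + z\right) \left(46305 - 18930\right) = \left(110 \left(3 + 110^{2} - 440\right) + 0\right) \left(46305 - 18930\right) = \left(110 \left(3 + 12100 - 440\right) + 0\right) 27375 = \left(110 \cdot 11663 + 0\right) 27375 = \left(1282930 + 0\right) 27375 = 1282930 \cdot 27375 = 35120208750$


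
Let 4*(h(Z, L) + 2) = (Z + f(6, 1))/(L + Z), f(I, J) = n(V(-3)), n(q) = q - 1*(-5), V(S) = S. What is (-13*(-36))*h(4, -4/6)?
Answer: -3627/5 ≈ -725.40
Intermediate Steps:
n(q) = 5 + q (n(q) = q + 5 = 5 + q)
f(I, J) = 2 (f(I, J) = 5 - 3 = 2)
h(Z, L) = -2 + (2 + Z)/(4*(L + Z)) (h(Z, L) = -2 + ((Z + 2)/(L + Z))/4 = -2 + ((2 + Z)/(L + Z))/4 = -2 + (2 + Z)/(4*(L + Z)))
(-13*(-36))*h(4, -4/6) = (-13*(-36))*((2 - (-32)/6 - 7*4)/(4*(-4/6 + 4))) = 468*((2 - (-32)/6 - 28)/(4*(-4*1/6 + 4))) = 468*((2 - 8*(-2/3) - 28)/(4*(-2/3 + 4))) = 468*((2 + 16/3 - 28)/(4*(10/3))) = 468*((1/4)*(3/10)*(-62/3)) = 468*(-31/20) = -3627/5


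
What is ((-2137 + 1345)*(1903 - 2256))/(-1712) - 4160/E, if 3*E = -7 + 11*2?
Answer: -212995/214 ≈ -995.30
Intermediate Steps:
E = 5 (E = (-7 + 11*2)/3 = (-7 + 22)/3 = (⅓)*15 = 5)
((-2137 + 1345)*(1903 - 2256))/(-1712) - 4160/E = ((-2137 + 1345)*(1903 - 2256))/(-1712) - 4160/5 = -792*(-353)*(-1/1712) - 4160*⅕ = 279576*(-1/1712) - 832 = -34947/214 - 832 = -212995/214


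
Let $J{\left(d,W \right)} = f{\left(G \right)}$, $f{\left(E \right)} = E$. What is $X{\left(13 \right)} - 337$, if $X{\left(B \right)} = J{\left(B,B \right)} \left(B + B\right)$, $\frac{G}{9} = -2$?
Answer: $-805$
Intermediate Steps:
$G = -18$ ($G = 9 \left(-2\right) = -18$)
$J{\left(d,W \right)} = -18$
$X{\left(B \right)} = - 36 B$ ($X{\left(B \right)} = - 18 \left(B + B\right) = - 18 \cdot 2 B = - 36 B$)
$X{\left(13 \right)} - 337 = \left(-36\right) 13 - 337 = -468 - 337 = -805$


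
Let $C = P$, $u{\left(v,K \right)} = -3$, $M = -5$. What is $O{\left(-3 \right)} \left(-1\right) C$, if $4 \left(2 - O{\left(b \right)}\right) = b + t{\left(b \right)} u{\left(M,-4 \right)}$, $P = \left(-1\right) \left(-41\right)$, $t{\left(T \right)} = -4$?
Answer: $\frac{41}{4} \approx 10.25$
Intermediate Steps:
$P = 41$
$O{\left(b \right)} = -1 - \frac{b}{4}$ ($O{\left(b \right)} = 2 - \frac{b - -12}{4} = 2 - \frac{b + 12}{4} = 2 - \frac{12 + b}{4} = 2 - \left(3 + \frac{b}{4}\right) = -1 - \frac{b}{4}$)
$C = 41$
$O{\left(-3 \right)} \left(-1\right) C = \left(-1 - - \frac{3}{4}\right) \left(-1\right) 41 = \left(-1 + \frac{3}{4}\right) \left(-1\right) 41 = \left(- \frac{1}{4}\right) \left(-1\right) 41 = \frac{1}{4} \cdot 41 = \frac{41}{4}$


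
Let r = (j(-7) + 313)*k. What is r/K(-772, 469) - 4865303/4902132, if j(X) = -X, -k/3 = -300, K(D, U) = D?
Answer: -353892507479/946111476 ≈ -374.05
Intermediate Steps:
k = 900 (k = -3*(-300) = 900)
r = 288000 (r = (-1*(-7) + 313)*900 = (7 + 313)*900 = 320*900 = 288000)
r/K(-772, 469) - 4865303/4902132 = 288000/(-772) - 4865303/4902132 = 288000*(-1/772) - 4865303*1/4902132 = -72000/193 - 4865303/4902132 = -353892507479/946111476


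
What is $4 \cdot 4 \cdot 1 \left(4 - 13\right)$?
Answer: $-144$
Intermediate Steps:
$4 \cdot 4 \cdot 1 \left(4 - 13\right) = 16 \cdot 1 \left(-9\right) = 16 \left(-9\right) = -144$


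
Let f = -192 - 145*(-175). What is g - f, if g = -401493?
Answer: -426676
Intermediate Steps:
f = 25183 (f = -192 + 25375 = 25183)
g - f = -401493 - 1*25183 = -401493 - 25183 = -426676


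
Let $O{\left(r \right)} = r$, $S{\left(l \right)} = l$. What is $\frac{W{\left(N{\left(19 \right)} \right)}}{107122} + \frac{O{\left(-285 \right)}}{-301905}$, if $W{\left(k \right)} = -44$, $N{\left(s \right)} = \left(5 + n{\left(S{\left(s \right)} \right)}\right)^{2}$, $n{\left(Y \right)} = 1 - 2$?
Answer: $\frac{574865}{1078022247} \approx 0.00053326$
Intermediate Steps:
$n{\left(Y \right)} = -1$
$N{\left(s \right)} = 16$ ($N{\left(s \right)} = \left(5 - 1\right)^{2} = 4^{2} = 16$)
$\frac{W{\left(N{\left(19 \right)} \right)}}{107122} + \frac{O{\left(-285 \right)}}{-301905} = - \frac{44}{107122} - \frac{285}{-301905} = \left(-44\right) \frac{1}{107122} - - \frac{19}{20127} = - \frac{22}{53561} + \frac{19}{20127} = \frac{574865}{1078022247}$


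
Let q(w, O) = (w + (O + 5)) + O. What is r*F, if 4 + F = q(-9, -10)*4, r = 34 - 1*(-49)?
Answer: -8300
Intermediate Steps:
q(w, O) = 5 + w + 2*O (q(w, O) = (w + (5 + O)) + O = (5 + O + w) + O = 5 + w + 2*O)
r = 83 (r = 34 + 49 = 83)
F = -100 (F = -4 + (5 - 9 + 2*(-10))*4 = -4 + (5 - 9 - 20)*4 = -4 - 24*4 = -4 - 96 = -100)
r*F = 83*(-100) = -8300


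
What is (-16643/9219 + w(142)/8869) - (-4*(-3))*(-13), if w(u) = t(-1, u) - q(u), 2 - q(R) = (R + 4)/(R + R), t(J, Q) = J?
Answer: 255751064293/1658627166 ≈ 154.19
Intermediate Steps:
q(R) = 2 - (4 + R)/(2*R) (q(R) = 2 - (R + 4)/(R + R) = 2 - (4 + R)/(2*R))
w(u) = -5/2 + 2/u (w(u) = -1 - (3/2 - 2/u) = -1 + (-3/2 + 2/u) = -5/2 + 2/u)
(-16643/9219 + w(142)/8869) - (-4*(-3))*(-13) = (-16643/9219 + (-5/2 + 2/142)/8869) - (-4*(-3))*(-13) = (-16643*1/9219 + (-5/2 + 2*(1/142))*(1/8869)) - 12*(-13) = (-16643/9219 + (-5/2 + 1/71)*(1/8869)) - 1*(-156) = (-16643/9219 - 353/142*1/8869) + 156 = (-16643/9219 - 353/1259398) + 156 = -2994773603/1658627166 + 156 = 255751064293/1658627166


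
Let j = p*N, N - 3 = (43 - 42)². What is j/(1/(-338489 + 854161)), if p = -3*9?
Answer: -55692576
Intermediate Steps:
p = -27
N = 4 (N = 3 + (43 - 42)² = 3 + 1² = 3 + 1 = 4)
j = -108 (j = -27*4 = -108)
j/(1/(-338489 + 854161)) = -108/(1/(-338489 + 854161)) = -108/(1/515672) = -108/1/515672 = -108*515672 = -55692576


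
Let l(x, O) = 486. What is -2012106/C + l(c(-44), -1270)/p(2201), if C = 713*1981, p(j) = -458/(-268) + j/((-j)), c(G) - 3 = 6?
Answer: 91793439102/134183035 ≈ 684.09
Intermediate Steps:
c(G) = 9 (c(G) = 3 + 6 = 9)
p(j) = 95/134 (p(j) = -458*(-1/268) + j*(-1/j) = 229/134 - 1 = 95/134)
C = 1412453
-2012106/C + l(c(-44), -1270)/p(2201) = -2012106/1412453 + 486/(95/134) = -2012106*1/1412453 + 486*(134/95) = -2012106/1412453 + 65124/95 = 91793439102/134183035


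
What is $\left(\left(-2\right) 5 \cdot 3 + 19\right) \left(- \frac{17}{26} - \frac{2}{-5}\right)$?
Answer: $\frac{363}{130} \approx 2.7923$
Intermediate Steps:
$\left(\left(-2\right) 5 \cdot 3 + 19\right) \left(- \frac{17}{26} - \frac{2}{-5}\right) = \left(\left(-10\right) 3 + 19\right) \left(\left(-17\right) \frac{1}{26} - - \frac{2}{5}\right) = \left(-30 + 19\right) \left(- \frac{17}{26} + \frac{2}{5}\right) = \left(-11\right) \left(- \frac{33}{130}\right) = \frac{363}{130}$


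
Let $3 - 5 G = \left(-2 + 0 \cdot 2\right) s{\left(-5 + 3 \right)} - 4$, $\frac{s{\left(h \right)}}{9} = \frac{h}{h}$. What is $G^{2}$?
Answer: $25$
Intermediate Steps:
$s{\left(h \right)} = 9$ ($s{\left(h \right)} = 9 \frac{h}{h} = 9 \cdot 1 = 9$)
$G = 5$ ($G = \frac{3}{5} - \frac{\left(-2 + 0 \cdot 2\right) 9 - 4}{5} = \frac{3}{5} - \frac{\left(-2 + 0\right) 9 - 4}{5} = \frac{3}{5} - \frac{\left(-2\right) 9 - 4}{5} = \frac{3}{5} - \frac{-18 - 4}{5} = \frac{3}{5} - - \frac{22}{5} = \frac{3}{5} + \frac{22}{5} = 5$)
$G^{2} = 5^{2} = 25$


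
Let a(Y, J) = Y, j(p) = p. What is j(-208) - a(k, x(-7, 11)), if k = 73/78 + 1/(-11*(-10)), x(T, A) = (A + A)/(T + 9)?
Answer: -448187/2145 ≈ -208.95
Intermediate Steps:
x(T, A) = 2*A/(9 + T) (x(T, A) = (2*A)/(9 + T) = 2*A/(9 + T))
k = 2027/2145 (k = 73*(1/78) - 1/11*(-⅒) = 73/78 + 1/110 = 2027/2145 ≈ 0.94499)
j(-208) - a(k, x(-7, 11)) = -208 - 1*2027/2145 = -208 - 2027/2145 = -448187/2145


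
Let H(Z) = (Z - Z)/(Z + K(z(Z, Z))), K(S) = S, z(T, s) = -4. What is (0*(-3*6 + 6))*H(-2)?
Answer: 0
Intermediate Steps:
H(Z) = 0 (H(Z) = (Z - Z)/(Z - 4) = 0/(-4 + Z) = 0)
(0*(-3*6 + 6))*H(-2) = (0*(-3*6 + 6))*0 = (0*(-18 + 6))*0 = (0*(-12))*0 = 0*0 = 0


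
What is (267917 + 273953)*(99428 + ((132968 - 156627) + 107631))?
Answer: 99378958000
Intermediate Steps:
(267917 + 273953)*(99428 + ((132968 - 156627) + 107631)) = 541870*(99428 + (-23659 + 107631)) = 541870*(99428 + 83972) = 541870*183400 = 99378958000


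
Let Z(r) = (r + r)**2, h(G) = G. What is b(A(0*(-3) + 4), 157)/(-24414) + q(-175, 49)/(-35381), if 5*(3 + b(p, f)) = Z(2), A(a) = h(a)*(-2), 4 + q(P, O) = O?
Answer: -5528531/4318958670 ≈ -0.0012801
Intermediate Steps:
q(P, O) = -4 + O
Z(r) = 4*r**2 (Z(r) = (2*r)**2 = 4*r**2)
A(a) = -2*a (A(a) = a*(-2) = -2*a)
b(p, f) = 1/5 (b(p, f) = -3 + (4*2**2)/5 = -3 + (4*4)/5 = -3 + (1/5)*16 = -3 + 16/5 = 1/5)
b(A(0*(-3) + 4), 157)/(-24414) + q(-175, 49)/(-35381) = (1/5)/(-24414) + (-4 + 49)/(-35381) = (1/5)*(-1/24414) + 45*(-1/35381) = -1/122070 - 45/35381 = -5528531/4318958670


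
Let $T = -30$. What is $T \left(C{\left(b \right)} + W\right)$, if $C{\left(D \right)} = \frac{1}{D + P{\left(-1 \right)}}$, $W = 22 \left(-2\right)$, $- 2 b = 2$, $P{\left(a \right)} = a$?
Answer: $1335$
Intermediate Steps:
$b = -1$ ($b = \left(- \frac{1}{2}\right) 2 = -1$)
$W = -44$
$C{\left(D \right)} = \frac{1}{-1 + D}$ ($C{\left(D \right)} = \frac{1}{D - 1} = \frac{1}{-1 + D}$)
$T \left(C{\left(b \right)} + W\right) = - 30 \left(\frac{1}{-1 - 1} - 44\right) = - 30 \left(\frac{1}{-2} - 44\right) = - 30 \left(- \frac{1}{2} - 44\right) = \left(-30\right) \left(- \frac{89}{2}\right) = 1335$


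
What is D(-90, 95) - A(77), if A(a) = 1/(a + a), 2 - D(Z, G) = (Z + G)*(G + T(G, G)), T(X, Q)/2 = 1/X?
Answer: -1384325/2926 ≈ -473.11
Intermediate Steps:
T(X, Q) = 2/X
D(Z, G) = 2 - (G + Z)*(G + 2/G) (D(Z, G) = 2 - (Z + G)*(G + 2/G) = 2 - (G + Z)*(G + 2/G))
A(a) = 1/(2*a)
D(-90, 95) - A(77) = (-2*(-90) + 95²*(-1*95 - 1*(-90)))/95 - 1/(2*77) = (180 + 9025*(-95 + 90))/95 - 1/(2*77) = (180 + 9025*(-5))/95 - 1*1/154 = (180 - 45125)/95 - 1/154 = (1/95)*(-44945) - 1/154 = -8989/19 - 1/154 = -1384325/2926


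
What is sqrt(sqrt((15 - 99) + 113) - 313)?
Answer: sqrt(-313 + sqrt(29)) ≈ 17.539*I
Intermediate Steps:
sqrt(sqrt((15 - 99) + 113) - 313) = sqrt(sqrt(-84 + 113) - 313) = sqrt(sqrt(29) - 313) = sqrt(-313 + sqrt(29))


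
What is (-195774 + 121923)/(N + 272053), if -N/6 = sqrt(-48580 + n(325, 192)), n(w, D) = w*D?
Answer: -20091386103/74012337289 - 886212*sqrt(3455)/74012337289 ≈ -0.27216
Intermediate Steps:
n(w, D) = D*w
N = -12*sqrt(3455) (N = -6*sqrt(-48580 + 192*325) = -6*sqrt(-48580 + 62400) = -12*sqrt(3455) ≈ -705.35)
(-195774 + 121923)/(N + 272053) = (-195774 + 121923)/(-12*sqrt(3455) + 272053) = -73851/(272053 - 12*sqrt(3455))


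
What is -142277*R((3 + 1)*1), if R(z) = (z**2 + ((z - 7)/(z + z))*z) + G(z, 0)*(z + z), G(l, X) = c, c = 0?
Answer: -4126033/2 ≈ -2.0630e+6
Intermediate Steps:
G(l, X) = 0
R(z) = -7/2 + z**2 + z/2 (R(z) = (z**2 + ((z - 7)/(z + z))*z) + 0*(z + z) = (z**2 + ((-7 + z)/((2*z)))*z) + 0*(2*z) = (z**2 + ((-7 + z)*(1/(2*z)))*z) + 0 = (z**2 + ((-7 + z)/(2*z))*z) + 0 = (z**2 + (-7/2 + z/2)) + 0 = (-7/2 + z**2 + z/2) + 0 = -7/2 + z**2 + z/2)
-142277*R((3 + 1)*1) = -142277*(-7/2 + ((3 + 1)*1)**2 + ((3 + 1)*1)/2) = -142277*(-7/2 + (4*1)**2 + (4*1)/2) = -142277*(-7/2 + 4**2 + (1/2)*4) = -142277*(-7/2 + 16 + 2) = -142277*29/2 = -4126033/2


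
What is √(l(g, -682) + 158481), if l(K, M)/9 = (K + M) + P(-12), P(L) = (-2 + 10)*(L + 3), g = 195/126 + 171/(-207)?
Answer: √15729017682/322 ≈ 389.49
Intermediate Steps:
g = 697/966 (g = 195*(1/126) + 171*(-1/207) = 65/42 - 19/23 = 697/966 ≈ 0.72153)
P(L) = 24 + 8*L (P(L) = 8*(3 + L) = 24 + 8*L)
l(K, M) = -648 + 9*K + 9*M (l(K, M) = 9*((K + M) + (24 + 8*(-12))) = 9*((K + M) + (24 - 96)) = 9*((K + M) - 72) = 9*(-72 + K + M) = -648 + 9*K + 9*M)
√(l(g, -682) + 158481) = √((-648 + 9*(697/966) + 9*(-682)) + 158481) = √((-648 + 2091/322 - 6138) + 158481) = √(-2183001/322 + 158481) = √(48847881/322) = √15729017682/322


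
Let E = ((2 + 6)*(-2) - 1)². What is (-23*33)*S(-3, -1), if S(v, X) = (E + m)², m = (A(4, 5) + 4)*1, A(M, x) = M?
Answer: -66950631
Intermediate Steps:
m = 8 (m = (4 + 4)*1 = 8*1 = 8)
E = 289 (E = (8*(-2) - 1)² = (-16 - 1)² = (-17)² = 289)
S(v, X) = 88209 (S(v, X) = (289 + 8)² = 297² = 88209)
(-23*33)*S(-3, -1) = -23*33*88209 = -759*88209 = -66950631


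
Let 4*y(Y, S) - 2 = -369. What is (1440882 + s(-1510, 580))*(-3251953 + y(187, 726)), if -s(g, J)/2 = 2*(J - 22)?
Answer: -9357108359175/2 ≈ -4.6786e+12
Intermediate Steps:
s(g, J) = 88 - 4*J (s(g, J) = -4*(J - 22) = -4*(-22 + J) = -2*(-44 + 2*J) = 88 - 4*J)
y(Y, S) = -367/4 (y(Y, S) = ½ + (¼)*(-369) = ½ - 369/4 = -367/4)
(1440882 + s(-1510, 580))*(-3251953 + y(187, 726)) = (1440882 + (88 - 4*580))*(-3251953 - 367/4) = (1440882 + (88 - 2320))*(-13008179/4) = (1440882 - 2232)*(-13008179/4) = 1438650*(-13008179/4) = -9357108359175/2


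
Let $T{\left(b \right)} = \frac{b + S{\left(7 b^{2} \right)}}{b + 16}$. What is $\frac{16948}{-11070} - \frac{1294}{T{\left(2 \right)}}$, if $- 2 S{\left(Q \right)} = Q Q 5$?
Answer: $\frac{56164564}{5418765} \approx 10.365$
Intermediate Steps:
$S{\left(Q \right)} = - \frac{5 Q^{2}}{2}$ ($S{\left(Q \right)} = - \frac{Q Q 5}{2} = - \frac{Q^{2} \cdot 5}{2} = - \frac{5 Q^{2}}{2}$)
$T{\left(b \right)} = \frac{b - \frac{245 b^{4}}{2}}{16 + b}$ ($T{\left(b \right)} = \frac{b - \frac{5 \left(7 b^{2}\right)^{2}}{2}}{b + 16} = \frac{b - \frac{5 \cdot 49 b^{4}}{2}}{16 + b} = \frac{b - \frac{245 b^{4}}{2}}{16 + b}$)
$\frac{16948}{-11070} - \frac{1294}{T{\left(2 \right)}} = \frac{16948}{-11070} - \frac{1294}{\frac{1}{2} \cdot 2 \frac{1}{16 + 2} \left(2 - 245 \cdot 2^{3}\right)} = 16948 \left(- \frac{1}{11070}\right) - \frac{1294}{\frac{1}{2} \cdot 2 \cdot \frac{1}{18} \left(2 - 1960\right)} = - \frac{8474}{5535} - \frac{1294}{\frac{1}{2} \cdot 2 \cdot \frac{1}{18} \left(2 - 1960\right)} = - \frac{8474}{5535} - \frac{1294}{\frac{1}{2} \cdot 2 \cdot \frac{1}{18} \left(-1958\right)} = - \frac{8474}{5535} - \frac{1294}{- \frac{979}{9}} = - \frac{8474}{5535} - - \frac{11646}{979} = - \frac{8474}{5535} + \frac{11646}{979} = \frac{56164564}{5418765}$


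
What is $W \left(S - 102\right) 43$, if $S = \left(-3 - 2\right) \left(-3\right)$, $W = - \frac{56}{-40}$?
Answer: $- \frac{26187}{5} \approx -5237.4$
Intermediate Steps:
$W = \frac{7}{5}$ ($W = \left(-56\right) \left(- \frac{1}{40}\right) = \frac{7}{5} \approx 1.4$)
$S = 15$ ($S = \left(-3 - 2\right) \left(-3\right) = \left(-5\right) \left(-3\right) = 15$)
$W \left(S - 102\right) 43 = \frac{7 \left(15 - 102\right)}{5} \cdot 43 = \frac{7}{5} \left(-87\right) 43 = \left(- \frac{609}{5}\right) 43 = - \frac{26187}{5}$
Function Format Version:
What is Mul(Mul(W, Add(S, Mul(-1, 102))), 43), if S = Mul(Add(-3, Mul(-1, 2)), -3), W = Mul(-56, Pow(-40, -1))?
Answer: Rational(-26187, 5) ≈ -5237.4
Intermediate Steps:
W = Rational(7, 5) (W = Mul(-56, Rational(-1, 40)) = Rational(7, 5) ≈ 1.4000)
S = 15 (S = Mul(Add(-3, -2), -3) = Mul(-5, -3) = 15)
Mul(Mul(W, Add(S, Mul(-1, 102))), 43) = Mul(Mul(Rational(7, 5), Add(15, Mul(-1, 102))), 43) = Mul(Mul(Rational(7, 5), Add(15, -102)), 43) = Mul(Mul(Rational(7, 5), -87), 43) = Mul(Rational(-609, 5), 43) = Rational(-26187, 5)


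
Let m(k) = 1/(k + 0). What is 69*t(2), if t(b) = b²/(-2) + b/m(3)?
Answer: 276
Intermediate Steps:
m(k) = 1/k
t(b) = 3*b - b²/2 (t(b) = b²/(-2) + b/(1/3) = b²*(-½) + b/(⅓) = -b²/2 + b*3 = -b²/2 + 3*b = 3*b - b²/2)
69*t(2) = 69*((½)*2*(6 - 1*2)) = 69*((½)*2*(6 - 2)) = 69*((½)*2*4) = 69*4 = 276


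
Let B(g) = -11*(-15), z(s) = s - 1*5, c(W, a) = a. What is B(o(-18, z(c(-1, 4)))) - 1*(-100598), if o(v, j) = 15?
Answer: 100763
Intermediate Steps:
z(s) = -5 + s (z(s) = s - 5 = -5 + s)
B(g) = 165
B(o(-18, z(c(-1, 4)))) - 1*(-100598) = 165 - 1*(-100598) = 165 + 100598 = 100763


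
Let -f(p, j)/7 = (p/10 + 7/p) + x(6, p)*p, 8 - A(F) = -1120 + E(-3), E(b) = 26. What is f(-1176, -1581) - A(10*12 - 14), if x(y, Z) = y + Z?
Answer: -1155806251/120 ≈ -9.6317e+6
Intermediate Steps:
x(y, Z) = Z + y
A(F) = 1102 (A(F) = 8 - (-1120 + 26) = 8 - 1*(-1094) = 8 + 1094 = 1102)
f(p, j) = -49/p - 7*p/10 - 7*p*(6 + p) (f(p, j) = -7*((p/10 + 7/p) + (p + 6)*p) = -7*((p*(⅒) + 7/p) + (6 + p)*p) = -7*((p/10 + 7/p) + p*(6 + p)) = -7*((7/p + p/10) + p*(6 + p)) = -7*(7/p + p/10 + p*(6 + p)) = -49/p - 7*p/10 - 7*p*(6 + p))
f(-1176, -1581) - A(10*12 - 14) = (-49/(-1176) - 7*(-1176)² - 427/10*(-1176)) - 1*1102 = (-49*(-1/1176) - 7*1382976 + 251076/5) - 1102 = (1/24 - 9680832 + 251076/5) - 1102 = -1155674011/120 - 1102 = -1155806251/120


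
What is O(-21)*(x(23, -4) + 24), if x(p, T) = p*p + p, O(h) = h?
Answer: -12096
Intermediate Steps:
x(p, T) = p + p**2 (x(p, T) = p**2 + p = p + p**2)
O(-21)*(x(23, -4) + 24) = -21*(23*(1 + 23) + 24) = -21*(23*24 + 24) = -21*(552 + 24) = -21*576 = -12096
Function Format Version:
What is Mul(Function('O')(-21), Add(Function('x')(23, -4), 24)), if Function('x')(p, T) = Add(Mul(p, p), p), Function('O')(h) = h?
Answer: -12096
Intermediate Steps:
Function('x')(p, T) = Add(p, Pow(p, 2)) (Function('x')(p, T) = Add(Pow(p, 2), p) = Add(p, Pow(p, 2)))
Mul(Function('O')(-21), Add(Function('x')(23, -4), 24)) = Mul(-21, Add(Mul(23, Add(1, 23)), 24)) = Mul(-21, Add(Mul(23, 24), 24)) = Mul(-21, Add(552, 24)) = Mul(-21, 576) = -12096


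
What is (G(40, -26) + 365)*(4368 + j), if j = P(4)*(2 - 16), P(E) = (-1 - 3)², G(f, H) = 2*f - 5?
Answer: 1823360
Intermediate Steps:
G(f, H) = -5 + 2*f
P(E) = 16 (P(E) = (-4)² = 16)
j = -224 (j = 16*(2 - 16) = 16*(-14) = -224)
(G(40, -26) + 365)*(4368 + j) = ((-5 + 2*40) + 365)*(4368 - 224) = ((-5 + 80) + 365)*4144 = (75 + 365)*4144 = 440*4144 = 1823360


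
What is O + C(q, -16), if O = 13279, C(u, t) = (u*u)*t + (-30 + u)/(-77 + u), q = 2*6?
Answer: 713393/65 ≈ 10975.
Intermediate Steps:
q = 12
C(u, t) = t*u² + (-30 + u)/(-77 + u) (C(u, t) = u²*t + (-30 + u)/(-77 + u) = t*u² + (-30 + u)/(-77 + u))
O + C(q, -16) = 13279 + (-30 + 12 - 16*12³ - 77*(-16)*12²)/(-77 + 12) = 13279 + (-30 + 12 - 16*1728 - 77*(-16)*144)/(-65) = 13279 - (-30 + 12 - 27648 + 177408)/65 = 13279 - 1/65*149742 = 13279 - 149742/65 = 713393/65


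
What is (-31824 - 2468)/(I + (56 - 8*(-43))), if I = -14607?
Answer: 34292/14207 ≈ 2.4137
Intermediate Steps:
(-31824 - 2468)/(I + (56 - 8*(-43))) = (-31824 - 2468)/(-14607 + (56 - 8*(-43))) = -34292/(-14607 + (56 + 344)) = -34292/(-14607 + 400) = -34292/(-14207) = -34292*(-1/14207) = 34292/14207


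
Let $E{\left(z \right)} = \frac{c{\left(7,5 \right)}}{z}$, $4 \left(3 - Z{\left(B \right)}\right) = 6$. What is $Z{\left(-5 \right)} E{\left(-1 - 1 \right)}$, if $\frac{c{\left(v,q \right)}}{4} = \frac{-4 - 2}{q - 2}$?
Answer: $6$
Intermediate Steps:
$c{\left(v,q \right)} = - \frac{24}{-2 + q}$ ($c{\left(v,q \right)} = 4 \frac{-4 - 2}{q - 2} = 4 \left(- \frac{6}{-2 + q}\right) = - \frac{24}{-2 + q}$)
$Z{\left(B \right)} = \frac{3}{2}$ ($Z{\left(B \right)} = 3 - \frac{3}{2} = \frac{3}{2}$)
$E{\left(z \right)} = - \frac{8}{z}$ ($E{\left(z \right)} = \frac{\left(-24\right) \frac{1}{-2 + 5}}{z} = \frac{\left(-24\right) \frac{1}{3}}{z} = - \frac{8}{z}$)
$Z{\left(-5 \right)} E{\left(-1 - 1 \right)} = \frac{3 \left(- \frac{8}{-1 - 1}\right)}{2} = \frac{3 \left(- \frac{8}{-2}\right)}{2} = \frac{3 \left(\left(-8\right) \left(- \frac{1}{2}\right)\right)}{2} = \frac{3}{2} \cdot 4 = 6$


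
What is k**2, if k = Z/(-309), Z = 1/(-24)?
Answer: 1/54997056 ≈ 1.8183e-8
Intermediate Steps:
Z = -1/24 ≈ -0.041667
k = 1/7416 (k = -1/24/(-309) = -1/24*(-1/309) = 1/7416 ≈ 0.00013484)
k**2 = (1/7416)**2 = 1/54997056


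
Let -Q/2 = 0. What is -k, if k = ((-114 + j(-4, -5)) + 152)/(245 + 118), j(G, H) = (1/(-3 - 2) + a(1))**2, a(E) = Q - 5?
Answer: -542/3025 ≈ -0.17917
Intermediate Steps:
Q = 0 (Q = -2*0 = 0)
a(E) = -5 (a(E) = 0 - 5 = -5)
j(G, H) = 676/25 (j(G, H) = (1/(-3 - 2) - 5)**2 = (1/(-5) - 5)**2 = (-1/5 - 5)**2 = (-26/5)**2 = 676/25)
k = 542/3025 (k = ((-114 + 676/25) + 152)/(245 + 118) = (-2174/25 + 152)/363 = (1626/25)*(1/363) = 542/3025 ≈ 0.17917)
-k = -1*542/3025 = -542/3025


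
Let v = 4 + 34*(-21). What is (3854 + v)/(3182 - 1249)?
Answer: 3144/1933 ≈ 1.6265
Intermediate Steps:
v = -710 (v = 4 - 714 = -710)
(3854 + v)/(3182 - 1249) = (3854 - 710)/(3182 - 1249) = 3144/1933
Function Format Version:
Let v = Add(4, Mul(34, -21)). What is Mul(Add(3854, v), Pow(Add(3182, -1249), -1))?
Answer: Rational(3144, 1933) ≈ 1.6265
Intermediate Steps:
v = -710 (v = Add(4, -714) = -710)
Mul(Add(3854, v), Pow(Add(3182, -1249), -1)) = Mul(Add(3854, -710), Pow(Add(3182, -1249), -1)) = Mul(3144, Pow(1933, -1)) = Mul(3144, Rational(1, 1933)) = Rational(3144, 1933)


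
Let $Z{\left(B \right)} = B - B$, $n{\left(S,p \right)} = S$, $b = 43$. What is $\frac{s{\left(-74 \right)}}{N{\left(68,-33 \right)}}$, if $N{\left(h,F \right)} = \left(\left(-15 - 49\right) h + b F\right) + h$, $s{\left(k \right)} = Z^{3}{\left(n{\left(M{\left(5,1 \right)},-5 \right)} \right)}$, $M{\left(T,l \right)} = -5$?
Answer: $0$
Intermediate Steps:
$Z{\left(B \right)} = 0$
$s{\left(k \right)} = 0$ ($s{\left(k \right)} = 0^{3} = 0$)
$N{\left(h,F \right)} = - 63 h + 43 F$ ($N{\left(h,F \right)} = \left(\left(-15 - 49\right) h + 43 F\right) + h = \left(- 64 h + 43 F\right) + h = - 63 h + 43 F$)
$\frac{s{\left(-74 \right)}}{N{\left(68,-33 \right)}} = \frac{0}{\left(-63\right) 68 + 43 \left(-33\right)} = \frac{0}{-4284 - 1419} = \frac{0}{-5703} = 0 \left(- \frac{1}{5703}\right) = 0$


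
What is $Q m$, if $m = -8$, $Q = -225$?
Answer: $1800$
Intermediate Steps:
$Q m = \left(-225\right) \left(-8\right) = 1800$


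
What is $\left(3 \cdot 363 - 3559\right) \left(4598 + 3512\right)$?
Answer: $-20031700$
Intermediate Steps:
$\left(3 \cdot 363 - 3559\right) \left(4598 + 3512\right) = \left(1089 - 3559\right) 8110 = \left(-2470\right) 8110 = -20031700$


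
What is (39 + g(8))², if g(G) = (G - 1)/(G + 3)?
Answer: 190096/121 ≈ 1571.0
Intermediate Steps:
g(G) = (-1 + G)/(3 + G)
(39 + g(8))² = (39 + (-1 + 8)/(3 + 8))² = (39 + 7/11)² = (436/11)² = 190096/121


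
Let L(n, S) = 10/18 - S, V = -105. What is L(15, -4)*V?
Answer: -1435/3 ≈ -478.33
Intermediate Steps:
L(n, S) = 5/9 - S (L(n, S) = 10*(1/18) - S = 5/9 - S)
L(15, -4)*V = (5/9 - 1*(-4))*(-105) = (5/9 + 4)*(-105) = (41/9)*(-105) = -1435/3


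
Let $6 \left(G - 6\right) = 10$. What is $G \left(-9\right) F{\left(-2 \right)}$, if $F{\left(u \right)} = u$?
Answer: $138$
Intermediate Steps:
$G = \frac{23}{3}$ ($G = 6 + \frac{1}{6} \cdot 10 = 6 + \frac{5}{3} = \frac{23}{3} \approx 7.6667$)
$G \left(-9\right) F{\left(-2 \right)} = \frac{23}{3} \left(-9\right) \left(-2\right) = \left(-69\right) \left(-2\right) = 138$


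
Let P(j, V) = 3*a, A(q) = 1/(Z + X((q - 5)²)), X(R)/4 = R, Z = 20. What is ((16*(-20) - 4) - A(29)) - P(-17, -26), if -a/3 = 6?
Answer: -627481/2324 ≈ -270.00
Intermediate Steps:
a = -18 (a = -3*6 = -18)
X(R) = 4*R
A(q) = 1/(20 + 4*(-5 + q)²) (A(q) = 1/(20 + 4*(q - 5)²) = 1/(20 + 4*(-5 + q)²))
P(j, V) = -54 (P(j, V) = 3*(-18) = -54)
((16*(-20) - 4) - A(29)) - P(-17, -26) = ((16*(-20) - 4) - 1/(4*(5 + (-5 + 29)²))) - 1*(-54) = ((-320 - 4) - 1/(4*(5 + 24²))) + 54 = (-324 - 1/(4*(5 + 576))) + 54 = (-324 - 1/(4*581)) + 54 = (-324 - 1*1/2324) + 54 = (-324 - 1/2324) + 54 = -752977/2324 + 54 = -627481/2324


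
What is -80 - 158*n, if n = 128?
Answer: -20304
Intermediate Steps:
-80 - 158*n = -80 - 158*128 = -80 - 20224 = -20304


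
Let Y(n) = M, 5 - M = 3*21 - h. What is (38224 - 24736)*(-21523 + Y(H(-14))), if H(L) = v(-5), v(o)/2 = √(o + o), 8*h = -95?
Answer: -291244698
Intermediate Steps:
h = -95/8 (h = (⅛)*(-95) = -95/8 ≈ -11.875)
v(o) = 2*√2*√o (v(o) = 2*√(o + o) = 2*√(2*o) = 2*(√2*√o) = 2*√2*√o)
H(L) = 2*I*√10 (H(L) = 2*√2*√(-5) = 2*√2*(I*√5) = 2*I*√10)
M = -559/8 (M = 5 - (3*21 - 1*(-95/8)) = 5 - (63 + 95/8) = 5 - 1*599/8 = 5 - 599/8 = -559/8 ≈ -69.875)
Y(n) = -559/8
(38224 - 24736)*(-21523 + Y(H(-14))) = (38224 - 24736)*(-21523 - 559/8) = 13488*(-172743/8) = -291244698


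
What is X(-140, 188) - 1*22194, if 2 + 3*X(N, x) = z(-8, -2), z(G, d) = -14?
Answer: -66598/3 ≈ -22199.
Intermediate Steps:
X(N, x) = -16/3 (X(N, x) = -⅔ + (⅓)*(-14) = -⅔ - 14/3 = -16/3)
X(-140, 188) - 1*22194 = -16/3 - 1*22194 = -16/3 - 22194 = -66598/3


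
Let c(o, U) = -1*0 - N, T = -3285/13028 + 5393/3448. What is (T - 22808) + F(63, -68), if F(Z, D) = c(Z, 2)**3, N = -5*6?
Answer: 47091463443/11230136 ≈ 4193.3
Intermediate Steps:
N = -30
T = 14733331/11230136 (T = -3285*1/13028 + 5393*(1/3448) = -3285/13028 + 5393/3448 = 14733331/11230136 ≈ 1.3119)
c(o, U) = 30 (c(o, U) = -1*0 - 1*(-30) = 0 + 30 = 30)
F(Z, D) = 27000 (F(Z, D) = 30**3 = 27000)
(T - 22808) + F(63, -68) = (14733331/11230136 - 22808) + 27000 = -256122208557/11230136 + 27000 = 47091463443/11230136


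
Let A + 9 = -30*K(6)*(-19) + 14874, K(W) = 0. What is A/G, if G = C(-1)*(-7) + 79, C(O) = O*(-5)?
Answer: 14865/44 ≈ 337.84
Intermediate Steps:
C(O) = -5*O
G = 44 (G = -5*(-1)*(-7) + 79 = 5*(-7) + 79 = -35 + 79 = 44)
A = 14865 (A = -9 + (-30*0*(-19) + 14874) = -9 + (0*(-19) + 14874) = -9 + (0 + 14874) = -9 + 14874 = 14865)
A/G = 14865/44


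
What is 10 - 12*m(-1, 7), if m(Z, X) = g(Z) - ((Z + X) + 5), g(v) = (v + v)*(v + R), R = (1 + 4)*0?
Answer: 118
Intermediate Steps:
R = 0 (R = 5*0 = 0)
g(v) = 2*v**2 (g(v) = (v + v)*(v + 0) = (2*v)*v = 2*v**2)
m(Z, X) = -5 - X - Z + 2*Z**2 (m(Z, X) = 2*Z**2 - ((Z + X) + 5) = 2*Z**2 - ((X + Z) + 5) = 2*Z**2 - (5 + X + Z) = 2*Z**2 + (-5 - X - Z) = -5 - X - Z + 2*Z**2)
10 - 12*m(-1, 7) = 10 - 12*(-5 - 1*7 - 1*(-1) + 2*(-1)**2) = 10 - 12*(-5 - 7 + 1 + 2*1) = 10 - 12*(-5 - 7 + 1 + 2) = 10 - 12*(-9) = 10 + 108 = 118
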